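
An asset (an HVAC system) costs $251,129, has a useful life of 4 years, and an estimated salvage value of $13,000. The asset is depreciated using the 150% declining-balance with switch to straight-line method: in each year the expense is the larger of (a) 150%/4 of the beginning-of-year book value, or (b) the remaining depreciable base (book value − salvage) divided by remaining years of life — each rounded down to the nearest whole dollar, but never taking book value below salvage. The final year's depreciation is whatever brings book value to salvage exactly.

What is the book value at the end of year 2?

Depreciable base = $251,129 − $13,000 = $238,129.
Year 1: DB = ⌊$251,129 × 150%/4⌋ = $94,173; SL = ⌊$238,129/4⌋ = $59,532 → take DB $94,173. Book value $156,956.
Year 2: DB = ⌊$156,956 × 150%/4⌋ = $58,858; SL = ⌊$143,956/3⌋ = $47,985 → take DB $58,858. Book value $98,098.

$98,098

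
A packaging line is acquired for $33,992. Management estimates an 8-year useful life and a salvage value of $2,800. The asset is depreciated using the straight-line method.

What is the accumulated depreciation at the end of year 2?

$7,798

Depreciable base = $33,992 − $2,800 = $31,192.
Annual expense = $31,192 / 8 = $3,899.
End of year 1: book value $30,093.
End of year 2: book value $26,194.
Accumulated through year 2 = $33,992 − $26,194 = $7,798.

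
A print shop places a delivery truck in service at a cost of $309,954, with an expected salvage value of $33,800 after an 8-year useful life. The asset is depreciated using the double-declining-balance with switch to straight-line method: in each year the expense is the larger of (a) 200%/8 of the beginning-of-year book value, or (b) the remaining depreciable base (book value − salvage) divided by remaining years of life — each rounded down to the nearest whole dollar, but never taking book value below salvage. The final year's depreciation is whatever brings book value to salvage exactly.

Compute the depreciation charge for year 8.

Depreciable base = $309,954 − $33,800 = $276,154.
Year 1: DB = ⌊$309,954 × 200%/8⌋ = $77,488; SL = ⌊$276,154/8⌋ = $34,519 → take DB $77,488. Book value $232,466.
Year 2: DB = ⌊$232,466 × 200%/8⌋ = $58,116; SL = ⌊$198,666/7⌋ = $28,380 → take DB $58,116. Book value $174,350.
Year 3: DB = ⌊$174,350 × 200%/8⌋ = $43,587; SL = ⌊$140,550/6⌋ = $23,425 → take DB $43,587. Book value $130,763.
Year 4: DB = ⌊$130,763 × 200%/8⌋ = $32,690; SL = ⌊$96,963/5⌋ = $19,392 → take DB $32,690. Book value $98,073.
Year 5: DB = ⌊$98,073 × 200%/8⌋ = $24,518; SL = ⌊$64,273/4⌋ = $16,068 → take DB $24,518. Book value $73,555.
Year 6: DB = ⌊$73,555 × 200%/8⌋ = $18,388; SL = ⌊$39,755/3⌋ = $13,251 → take DB $18,388. Book value $55,167.
Year 7: DB = ⌊$55,167 × 200%/8⌋ = $13,791; SL = ⌊$21,367/2⌋ = $10,683 → take DB $13,791. Book value $41,376.
Year 8 (final): $41,376 − $33,800 = $7,576. Book value $33,800.

$7,576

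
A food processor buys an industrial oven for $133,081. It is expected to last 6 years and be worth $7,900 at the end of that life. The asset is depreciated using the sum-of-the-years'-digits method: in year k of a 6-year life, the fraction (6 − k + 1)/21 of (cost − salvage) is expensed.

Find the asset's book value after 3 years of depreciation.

$43,666

Depreciable base = $133,081 − $7,900 = $125,181.
Sum of the years' digits = 6+5+4+3+2+1 = 21.
Year 1: $125,181 × 6/21 = $35,766. Book value $97,315.
Year 2: $125,181 × 5/21 = $29,805. Book value $67,510.
Year 3: $125,181 × 4/21 = $23,844. Book value $43,666.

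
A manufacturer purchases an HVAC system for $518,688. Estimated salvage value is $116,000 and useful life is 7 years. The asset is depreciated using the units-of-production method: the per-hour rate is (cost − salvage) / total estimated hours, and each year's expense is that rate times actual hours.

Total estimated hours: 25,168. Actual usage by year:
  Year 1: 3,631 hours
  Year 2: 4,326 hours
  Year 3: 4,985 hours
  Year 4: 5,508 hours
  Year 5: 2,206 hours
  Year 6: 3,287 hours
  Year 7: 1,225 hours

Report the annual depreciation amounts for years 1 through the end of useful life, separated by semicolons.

$58,096; $69,216; $79,760; $88,128; $35,296; $52,592; $19,600

Depreciable base = $518,688 − $116,000 = $402,688.
Rate = $402,688 / 25,168 hours = $16 per hour.
Year 1: 3,631 × $16 = $58,096. Book value $460,592.
Year 2: 4,326 × $16 = $69,216. Book value $391,376.
Year 3: 4,985 × $16 = $79,760. Book value $311,616.
Year 4: 5,508 × $16 = $88,128. Book value $223,488.
Year 5: 2,206 × $16 = $35,296. Book value $188,192.
Year 6: 3,287 × $16 = $52,592. Book value $135,600.
Year 7: 1,225 × $16 = $19,600. Book value $116,000.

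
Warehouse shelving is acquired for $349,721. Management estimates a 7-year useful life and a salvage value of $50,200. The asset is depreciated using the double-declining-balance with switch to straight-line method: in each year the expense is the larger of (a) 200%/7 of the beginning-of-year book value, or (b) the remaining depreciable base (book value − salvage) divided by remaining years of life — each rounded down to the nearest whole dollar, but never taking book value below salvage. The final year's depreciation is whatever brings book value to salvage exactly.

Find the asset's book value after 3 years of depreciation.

Depreciable base = $349,721 − $50,200 = $299,521.
Year 1: DB = ⌊$349,721 × 200%/7⌋ = $99,920; SL = ⌊$299,521/7⌋ = $42,788 → take DB $99,920. Book value $249,801.
Year 2: DB = ⌊$249,801 × 200%/7⌋ = $71,371; SL = ⌊$199,601/6⌋ = $33,266 → take DB $71,371. Book value $178,430.
Year 3: DB = ⌊$178,430 × 200%/7⌋ = $50,980; SL = ⌊$128,230/5⌋ = $25,646 → take DB $50,980. Book value $127,450.

$127,450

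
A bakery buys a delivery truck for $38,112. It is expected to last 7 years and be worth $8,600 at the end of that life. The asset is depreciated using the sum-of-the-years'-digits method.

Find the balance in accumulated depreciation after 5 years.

$26,350

Depreciable base = $38,112 − $8,600 = $29,512.
Sum of the years' digits = 7+6+5+4+3+2+1 = 28.
Year 1: $29,512 × 7/28 = $7,378. Book value $30,734.
Year 2: $29,512 × 6/28 = $6,324. Book value $24,410.
Year 3: $29,512 × 5/28 = $5,270. Book value $19,140.
Year 4: $29,512 × 4/28 = $4,216. Book value $14,924.
Year 5: $29,512 × 3/28 = $3,162. Book value $11,762.
Accumulated through year 5 = $38,112 − $11,762 = $26,350.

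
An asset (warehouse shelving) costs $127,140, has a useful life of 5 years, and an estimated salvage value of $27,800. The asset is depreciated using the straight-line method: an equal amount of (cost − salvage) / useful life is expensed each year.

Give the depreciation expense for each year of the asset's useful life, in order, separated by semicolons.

Depreciable base = $127,140 − $27,800 = $99,340.
Annual expense = $99,340 / 5 = $19,868.
End of year 1: book value $107,272.
End of year 2: book value $87,404.
End of year 3: book value $67,536.
End of year 4: book value $47,668.
End of year 5: book value $27,800.

$19,868; $19,868; $19,868; $19,868; $19,868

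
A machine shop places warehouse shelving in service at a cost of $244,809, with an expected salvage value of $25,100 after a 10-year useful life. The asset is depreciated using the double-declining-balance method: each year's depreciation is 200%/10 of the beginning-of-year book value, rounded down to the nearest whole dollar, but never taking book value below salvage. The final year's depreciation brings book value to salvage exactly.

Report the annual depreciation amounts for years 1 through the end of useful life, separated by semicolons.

Depreciable base = $244,809 − $25,100 = $219,709.
Year 1: ⌊$244,809 × 200%/10⌋ = $48,961. Book value $195,848.
Year 2: ⌊$195,848 × 200%/10⌋ = $39,169. Book value $156,679.
Year 3: ⌊$156,679 × 200%/10⌋ = $31,335. Book value $125,344.
Year 4: ⌊$125,344 × 200%/10⌋ = $25,068. Book value $100,276.
Year 5: ⌊$100,276 × 200%/10⌋ = $20,055. Book value $80,221.
Year 6: ⌊$80,221 × 200%/10⌋ = $16,044. Book value $64,177.
Year 7: ⌊$64,177 × 200%/10⌋ = $12,835. Book value $51,342.
Year 8: ⌊$51,342 × 200%/10⌋ = $10,268. Book value $41,074.
Year 9: ⌊$41,074 × 200%/10⌋ = $8,214. Book value $32,860.
Year 10 (final): $32,860 − $25,100 = $7,760. Book value $25,100.

$48,961; $39,169; $31,335; $25,068; $20,055; $16,044; $12,835; $10,268; $8,214; $7,760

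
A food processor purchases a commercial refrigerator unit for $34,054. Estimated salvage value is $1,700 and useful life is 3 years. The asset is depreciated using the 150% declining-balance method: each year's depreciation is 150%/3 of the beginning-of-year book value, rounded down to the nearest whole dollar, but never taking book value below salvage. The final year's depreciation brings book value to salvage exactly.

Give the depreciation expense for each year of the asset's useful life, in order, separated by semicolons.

$17,027; $8,513; $6,814

Depreciable base = $34,054 − $1,700 = $32,354.
Year 1: ⌊$34,054 × 150%/3⌋ = $17,027. Book value $17,027.
Year 2: ⌊$17,027 × 150%/3⌋ = $8,513. Book value $8,514.
Year 3 (final): $8,514 − $1,700 = $6,814. Book value $1,700.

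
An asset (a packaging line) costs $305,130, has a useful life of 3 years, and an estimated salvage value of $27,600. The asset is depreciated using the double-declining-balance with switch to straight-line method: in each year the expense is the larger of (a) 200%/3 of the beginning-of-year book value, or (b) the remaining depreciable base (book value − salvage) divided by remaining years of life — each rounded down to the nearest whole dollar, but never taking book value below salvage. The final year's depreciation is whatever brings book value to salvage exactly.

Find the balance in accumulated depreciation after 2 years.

Depreciable base = $305,130 − $27,600 = $277,530.
Year 1: DB = ⌊$305,130 × 200%/3⌋ = $203,420; SL = ⌊$277,530/3⌋ = $92,510 → take DB $203,420. Book value $101,710.
Year 2: DB = ⌊$101,710 × 200%/3⌋ = $67,806; SL = ⌊$74,110/2⌋ = $37,055 → take DB $67,806. Book value $33,904.
Accumulated through year 2 = $305,130 − $33,904 = $271,226.

$271,226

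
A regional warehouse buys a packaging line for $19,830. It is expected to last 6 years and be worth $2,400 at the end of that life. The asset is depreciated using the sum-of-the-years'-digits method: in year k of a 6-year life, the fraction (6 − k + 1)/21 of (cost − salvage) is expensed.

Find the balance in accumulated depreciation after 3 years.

Depreciable base = $19,830 − $2,400 = $17,430.
Sum of the years' digits = 6+5+4+3+2+1 = 21.
Year 1: $17,430 × 6/21 = $4,980. Book value $14,850.
Year 2: $17,430 × 5/21 = $4,150. Book value $10,700.
Year 3: $17,430 × 4/21 = $3,320. Book value $7,380.
Accumulated through year 3 = $19,830 − $7,380 = $12,450.

$12,450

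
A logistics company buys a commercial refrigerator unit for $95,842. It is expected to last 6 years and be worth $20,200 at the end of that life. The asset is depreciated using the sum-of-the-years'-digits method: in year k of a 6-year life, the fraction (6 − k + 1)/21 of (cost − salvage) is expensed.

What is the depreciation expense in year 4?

$10,806

Depreciable base = $95,842 − $20,200 = $75,642.
Sum of the years' digits = 6+5+4+3+2+1 = 21.
Year 1: $75,642 × 6/21 = $21,612. Book value $74,230.
Year 2: $75,642 × 5/21 = $18,010. Book value $56,220.
Year 3: $75,642 × 4/21 = $14,408. Book value $41,812.
Year 4: $75,642 × 3/21 = $10,806. Book value $31,006.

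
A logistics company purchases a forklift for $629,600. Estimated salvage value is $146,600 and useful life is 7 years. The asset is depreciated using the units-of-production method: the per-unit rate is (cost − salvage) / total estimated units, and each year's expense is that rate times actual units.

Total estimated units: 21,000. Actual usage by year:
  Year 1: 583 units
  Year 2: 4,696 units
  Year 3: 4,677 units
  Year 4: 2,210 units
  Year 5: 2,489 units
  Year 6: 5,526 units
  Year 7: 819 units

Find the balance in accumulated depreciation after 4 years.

$279,818

Depreciable base = $629,600 − $146,600 = $483,000.
Rate = $483,000 / 21,000 units = $23 per unit.
Year 1: 583 × $23 = $13,409. Book value $616,191.
Year 2: 4,696 × $23 = $108,008. Book value $508,183.
Year 3: 4,677 × $23 = $107,571. Book value $400,612.
Year 4: 2,210 × $23 = $50,830. Book value $349,782.
Accumulated through year 4 = $629,600 − $349,782 = $279,818.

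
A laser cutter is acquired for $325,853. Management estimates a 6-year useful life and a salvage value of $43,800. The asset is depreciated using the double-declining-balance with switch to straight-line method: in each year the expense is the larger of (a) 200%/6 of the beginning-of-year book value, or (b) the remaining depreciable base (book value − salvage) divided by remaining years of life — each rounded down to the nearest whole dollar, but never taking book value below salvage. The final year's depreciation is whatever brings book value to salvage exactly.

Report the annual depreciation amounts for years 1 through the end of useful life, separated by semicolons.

Depreciable base = $325,853 − $43,800 = $282,053.
Year 1: DB = ⌊$325,853 × 200%/6⌋ = $108,617; SL = ⌊$282,053/6⌋ = $47,008 → take DB $108,617. Book value $217,236.
Year 2: DB = ⌊$217,236 × 200%/6⌋ = $72,412; SL = ⌊$173,436/5⌋ = $34,687 → take DB $72,412. Book value $144,824.
Year 3: DB = ⌊$144,824 × 200%/6⌋ = $48,274; SL = ⌊$101,024/4⌋ = $25,256 → take DB $48,274. Book value $96,550.
Year 4: DB = ⌊$96,550 × 200%/6⌋ = $32,183; SL = ⌊$52,750/3⌋ = $17,583 → take DB $32,183. Book value $64,367.
Year 5: DB = ⌊$64,367 × 200%/6⌋ = $21,455; SL = ⌊$20,567/2⌋ = $10,283 → take DB $21,455, capped at $20,567. Book value $43,800.
Year 6 (final): $43,800 − $43,800 = $0. Book value $43,800.

$108,617; $72,412; $48,274; $32,183; $20,567; $0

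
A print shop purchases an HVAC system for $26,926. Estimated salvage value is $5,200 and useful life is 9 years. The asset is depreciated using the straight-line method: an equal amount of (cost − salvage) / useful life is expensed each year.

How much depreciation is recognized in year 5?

Depreciable base = $26,926 − $5,200 = $21,726.
Annual expense = $21,726 / 9 = $2,414.

$2,414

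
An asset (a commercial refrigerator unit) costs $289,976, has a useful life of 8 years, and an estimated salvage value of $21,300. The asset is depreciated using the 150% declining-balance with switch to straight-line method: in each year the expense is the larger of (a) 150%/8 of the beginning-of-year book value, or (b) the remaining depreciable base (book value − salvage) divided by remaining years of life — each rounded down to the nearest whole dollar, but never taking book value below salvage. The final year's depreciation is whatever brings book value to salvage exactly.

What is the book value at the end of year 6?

$73,838

Depreciable base = $289,976 − $21,300 = $268,676.
Year 1: DB = ⌊$289,976 × 150%/8⌋ = $54,370; SL = ⌊$268,676/8⌋ = $33,584 → take DB $54,370. Book value $235,606.
Year 2: DB = ⌊$235,606 × 150%/8⌋ = $44,176; SL = ⌊$214,306/7⌋ = $30,615 → take DB $44,176. Book value $191,430.
Year 3: DB = ⌊$191,430 × 150%/8⌋ = $35,893; SL = ⌊$170,130/6⌋ = $28,355 → take DB $35,893. Book value $155,537.
Year 4: DB = ⌊$155,537 × 150%/8⌋ = $29,163; SL = ⌊$134,237/5⌋ = $26,847 → take DB $29,163. Book value $126,374.
Year 5: DB = ⌊$126,374 × 150%/8⌋ = $23,695; SL = ⌊$105,074/4⌋ = $26,268 → take SL $26,268. Book value $100,106.
Year 6: DB = ⌊$100,106 × 150%/8⌋ = $18,769; SL = ⌊$78,806/3⌋ = $26,268 → take SL $26,268. Book value $73,838.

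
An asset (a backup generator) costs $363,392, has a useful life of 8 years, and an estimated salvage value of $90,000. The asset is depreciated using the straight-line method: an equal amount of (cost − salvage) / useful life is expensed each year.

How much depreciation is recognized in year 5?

Depreciable base = $363,392 − $90,000 = $273,392.
Annual expense = $273,392 / 8 = $34,174.

$34,174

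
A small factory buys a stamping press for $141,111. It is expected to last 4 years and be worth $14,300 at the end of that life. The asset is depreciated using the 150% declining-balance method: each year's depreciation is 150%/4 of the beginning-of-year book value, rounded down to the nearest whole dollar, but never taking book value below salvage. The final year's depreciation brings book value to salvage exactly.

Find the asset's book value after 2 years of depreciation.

$55,122

Depreciable base = $141,111 − $14,300 = $126,811.
Year 1: ⌊$141,111 × 150%/4⌋ = $52,916. Book value $88,195.
Year 2: ⌊$88,195 × 150%/4⌋ = $33,073. Book value $55,122.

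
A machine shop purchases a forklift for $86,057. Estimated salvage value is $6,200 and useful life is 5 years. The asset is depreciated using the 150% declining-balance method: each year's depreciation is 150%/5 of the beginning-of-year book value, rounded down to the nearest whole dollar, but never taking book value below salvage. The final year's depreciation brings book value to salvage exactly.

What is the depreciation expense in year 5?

$14,463

Depreciable base = $86,057 − $6,200 = $79,857.
Year 1: ⌊$86,057 × 150%/5⌋ = $25,817. Book value $60,240.
Year 2: ⌊$60,240 × 150%/5⌋ = $18,072. Book value $42,168.
Year 3: ⌊$42,168 × 150%/5⌋ = $12,650. Book value $29,518.
Year 4: ⌊$29,518 × 150%/5⌋ = $8,855. Book value $20,663.
Year 5 (final): $20,663 − $6,200 = $14,463. Book value $6,200.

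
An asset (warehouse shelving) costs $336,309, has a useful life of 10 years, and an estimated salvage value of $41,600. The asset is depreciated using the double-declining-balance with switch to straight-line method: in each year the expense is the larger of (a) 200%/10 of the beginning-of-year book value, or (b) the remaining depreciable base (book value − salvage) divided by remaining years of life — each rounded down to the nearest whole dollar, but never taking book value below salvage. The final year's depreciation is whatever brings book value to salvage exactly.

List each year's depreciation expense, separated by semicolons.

$67,261; $53,809; $43,047; $34,438; $27,550; $22,040; $17,632; $14,106; $11,285; $3,541

Depreciable base = $336,309 − $41,600 = $294,709.
Year 1: DB = ⌊$336,309 × 200%/10⌋ = $67,261; SL = ⌊$294,709/10⌋ = $29,470 → take DB $67,261. Book value $269,048.
Year 2: DB = ⌊$269,048 × 200%/10⌋ = $53,809; SL = ⌊$227,448/9⌋ = $25,272 → take DB $53,809. Book value $215,239.
Year 3: DB = ⌊$215,239 × 200%/10⌋ = $43,047; SL = ⌊$173,639/8⌋ = $21,704 → take DB $43,047. Book value $172,192.
Year 4: DB = ⌊$172,192 × 200%/10⌋ = $34,438; SL = ⌊$130,592/7⌋ = $18,656 → take DB $34,438. Book value $137,754.
Year 5: DB = ⌊$137,754 × 200%/10⌋ = $27,550; SL = ⌊$96,154/6⌋ = $16,025 → take DB $27,550. Book value $110,204.
Year 6: DB = ⌊$110,204 × 200%/10⌋ = $22,040; SL = ⌊$68,604/5⌋ = $13,720 → take DB $22,040. Book value $88,164.
Year 7: DB = ⌊$88,164 × 200%/10⌋ = $17,632; SL = ⌊$46,564/4⌋ = $11,641 → take DB $17,632. Book value $70,532.
Year 8: DB = ⌊$70,532 × 200%/10⌋ = $14,106; SL = ⌊$28,932/3⌋ = $9,644 → take DB $14,106. Book value $56,426.
Year 9: DB = ⌊$56,426 × 200%/10⌋ = $11,285; SL = ⌊$14,826/2⌋ = $7,413 → take DB $11,285. Book value $45,141.
Year 10 (final): $45,141 − $41,600 = $3,541. Book value $41,600.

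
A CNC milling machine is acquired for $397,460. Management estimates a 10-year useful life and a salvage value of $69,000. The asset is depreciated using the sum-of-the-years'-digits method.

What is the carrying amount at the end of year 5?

$158,580

Depreciable base = $397,460 − $69,000 = $328,460.
Sum of the years' digits = 10+9+8+7+6+5+4+3+2+1 = 55.
Year 1: $328,460 × 10/55 = $59,720. Book value $337,740.
Year 2: $328,460 × 9/55 = $53,748. Book value $283,992.
Year 3: $328,460 × 8/55 = $47,776. Book value $236,216.
Year 4: $328,460 × 7/55 = $41,804. Book value $194,412.
Year 5: $328,460 × 6/55 = $35,832. Book value $158,580.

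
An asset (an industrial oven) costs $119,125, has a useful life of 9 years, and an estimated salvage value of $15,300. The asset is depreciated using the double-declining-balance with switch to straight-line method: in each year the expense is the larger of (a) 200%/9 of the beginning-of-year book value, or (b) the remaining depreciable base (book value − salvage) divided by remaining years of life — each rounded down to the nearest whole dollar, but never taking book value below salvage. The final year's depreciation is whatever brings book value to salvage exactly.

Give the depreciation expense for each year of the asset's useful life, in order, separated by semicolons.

Depreciable base = $119,125 − $15,300 = $103,825.
Year 1: DB = ⌊$119,125 × 200%/9⌋ = $26,472; SL = ⌊$103,825/9⌋ = $11,536 → take DB $26,472. Book value $92,653.
Year 2: DB = ⌊$92,653 × 200%/9⌋ = $20,589; SL = ⌊$77,353/8⌋ = $9,669 → take DB $20,589. Book value $72,064.
Year 3: DB = ⌊$72,064 × 200%/9⌋ = $16,014; SL = ⌊$56,764/7⌋ = $8,109 → take DB $16,014. Book value $56,050.
Year 4: DB = ⌊$56,050 × 200%/9⌋ = $12,455; SL = ⌊$40,750/6⌋ = $6,791 → take DB $12,455. Book value $43,595.
Year 5: DB = ⌊$43,595 × 200%/9⌋ = $9,687; SL = ⌊$28,295/5⌋ = $5,659 → take DB $9,687. Book value $33,908.
Year 6: DB = ⌊$33,908 × 200%/9⌋ = $7,535; SL = ⌊$18,608/4⌋ = $4,652 → take DB $7,535. Book value $26,373.
Year 7: DB = ⌊$26,373 × 200%/9⌋ = $5,860; SL = ⌊$11,073/3⌋ = $3,691 → take DB $5,860. Book value $20,513.
Year 8: DB = ⌊$20,513 × 200%/9⌋ = $4,558; SL = ⌊$5,213/2⌋ = $2,606 → take DB $4,558. Book value $15,955.
Year 9 (final): $15,955 − $15,300 = $655. Book value $15,300.

$26,472; $20,589; $16,014; $12,455; $9,687; $7,535; $5,860; $4,558; $655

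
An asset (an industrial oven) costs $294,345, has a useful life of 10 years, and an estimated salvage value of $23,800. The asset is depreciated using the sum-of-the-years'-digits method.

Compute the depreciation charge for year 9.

$9,838

Depreciable base = $294,345 − $23,800 = $270,545.
Sum of the years' digits = 10+9+8+7+6+5+4+3+2+1 = 55.
Year 1: $270,545 × 10/55 = $49,190. Book value $245,155.
Year 2: $270,545 × 9/55 = $44,271. Book value $200,884.
Year 3: $270,545 × 8/55 = $39,352. Book value $161,532.
Year 4: $270,545 × 7/55 = $34,433. Book value $127,099.
Year 5: $270,545 × 6/55 = $29,514. Book value $97,585.
Year 6: $270,545 × 5/55 = $24,595. Book value $72,990.
Year 7: $270,545 × 4/55 = $19,676. Book value $53,314.
Year 8: $270,545 × 3/55 = $14,757. Book value $38,557.
Year 9: $270,545 × 2/55 = $9,838. Book value $28,719.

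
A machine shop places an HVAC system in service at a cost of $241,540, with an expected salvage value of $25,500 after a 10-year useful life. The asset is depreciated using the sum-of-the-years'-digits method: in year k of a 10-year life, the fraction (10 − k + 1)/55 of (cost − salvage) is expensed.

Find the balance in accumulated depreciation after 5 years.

$157,120

Depreciable base = $241,540 − $25,500 = $216,040.
Sum of the years' digits = 10+9+8+7+6+5+4+3+2+1 = 55.
Year 1: $216,040 × 10/55 = $39,280. Book value $202,260.
Year 2: $216,040 × 9/55 = $35,352. Book value $166,908.
Year 3: $216,040 × 8/55 = $31,424. Book value $135,484.
Year 4: $216,040 × 7/55 = $27,496. Book value $107,988.
Year 5: $216,040 × 6/55 = $23,568. Book value $84,420.
Accumulated through year 5 = $241,540 − $84,420 = $157,120.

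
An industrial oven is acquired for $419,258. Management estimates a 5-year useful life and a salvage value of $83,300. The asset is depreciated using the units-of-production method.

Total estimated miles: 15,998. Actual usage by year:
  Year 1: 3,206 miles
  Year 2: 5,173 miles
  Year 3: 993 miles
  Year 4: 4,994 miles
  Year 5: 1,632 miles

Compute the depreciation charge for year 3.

Depreciable base = $419,258 − $83,300 = $335,958.
Rate = $335,958 / 15,998 miles = $21 per mile.
Year 1: 3,206 × $21 = $67,326. Book value $351,932.
Year 2: 5,173 × $21 = $108,633. Book value $243,299.
Year 3: 993 × $21 = $20,853. Book value $222,446.

$20,853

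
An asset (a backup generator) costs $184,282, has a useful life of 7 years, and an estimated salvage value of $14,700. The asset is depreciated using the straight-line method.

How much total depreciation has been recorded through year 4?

$96,904

Depreciable base = $184,282 − $14,700 = $169,582.
Annual expense = $169,582 / 7 = $24,226.
End of year 1: book value $160,056.
End of year 2: book value $135,830.
End of year 3: book value $111,604.
End of year 4: book value $87,378.
Accumulated through year 4 = $184,282 − $87,378 = $96,904.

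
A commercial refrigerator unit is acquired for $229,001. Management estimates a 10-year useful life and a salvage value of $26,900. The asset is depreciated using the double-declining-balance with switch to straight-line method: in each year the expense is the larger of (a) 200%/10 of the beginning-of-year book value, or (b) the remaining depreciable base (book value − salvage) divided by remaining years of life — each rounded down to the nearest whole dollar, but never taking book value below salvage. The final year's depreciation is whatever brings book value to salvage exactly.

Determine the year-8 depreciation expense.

Depreciable base = $229,001 − $26,900 = $202,101.
Year 1: DB = ⌊$229,001 × 200%/10⌋ = $45,800; SL = ⌊$202,101/10⌋ = $20,210 → take DB $45,800. Book value $183,201.
Year 2: DB = ⌊$183,201 × 200%/10⌋ = $36,640; SL = ⌊$156,301/9⌋ = $17,366 → take DB $36,640. Book value $146,561.
Year 3: DB = ⌊$146,561 × 200%/10⌋ = $29,312; SL = ⌊$119,661/8⌋ = $14,957 → take DB $29,312. Book value $117,249.
Year 4: DB = ⌊$117,249 × 200%/10⌋ = $23,449; SL = ⌊$90,349/7⌋ = $12,907 → take DB $23,449. Book value $93,800.
Year 5: DB = ⌊$93,800 × 200%/10⌋ = $18,760; SL = ⌊$66,900/6⌋ = $11,150 → take DB $18,760. Book value $75,040.
Year 6: DB = ⌊$75,040 × 200%/10⌋ = $15,008; SL = ⌊$48,140/5⌋ = $9,628 → take DB $15,008. Book value $60,032.
Year 7: DB = ⌊$60,032 × 200%/10⌋ = $12,006; SL = ⌊$33,132/4⌋ = $8,283 → take DB $12,006. Book value $48,026.
Year 8: DB = ⌊$48,026 × 200%/10⌋ = $9,605; SL = ⌊$21,126/3⌋ = $7,042 → take DB $9,605. Book value $38,421.

$9,605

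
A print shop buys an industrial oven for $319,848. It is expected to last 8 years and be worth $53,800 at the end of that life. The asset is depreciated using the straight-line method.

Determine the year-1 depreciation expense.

$33,256

Depreciable base = $319,848 − $53,800 = $266,048.
Annual expense = $266,048 / 8 = $33,256.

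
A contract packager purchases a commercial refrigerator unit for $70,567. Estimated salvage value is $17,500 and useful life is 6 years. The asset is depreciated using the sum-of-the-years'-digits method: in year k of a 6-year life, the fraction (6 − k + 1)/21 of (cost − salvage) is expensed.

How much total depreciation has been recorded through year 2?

$27,797

Depreciable base = $70,567 − $17,500 = $53,067.
Sum of the years' digits = 6+5+4+3+2+1 = 21.
Year 1: $53,067 × 6/21 = $15,162. Book value $55,405.
Year 2: $53,067 × 5/21 = $12,635. Book value $42,770.
Accumulated through year 2 = $70,567 − $42,770 = $27,797.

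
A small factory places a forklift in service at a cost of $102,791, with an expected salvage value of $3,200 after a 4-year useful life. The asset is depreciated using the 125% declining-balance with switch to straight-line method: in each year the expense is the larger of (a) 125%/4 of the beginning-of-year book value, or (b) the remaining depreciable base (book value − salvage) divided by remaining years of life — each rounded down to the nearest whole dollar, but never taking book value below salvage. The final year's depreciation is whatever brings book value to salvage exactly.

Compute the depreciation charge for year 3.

Depreciable base = $102,791 − $3,200 = $99,591.
Year 1: DB = ⌊$102,791 × 125%/4⌋ = $32,122; SL = ⌊$99,591/4⌋ = $24,897 → take DB $32,122. Book value $70,669.
Year 2: DB = ⌊$70,669 × 125%/4⌋ = $22,084; SL = ⌊$67,469/3⌋ = $22,489 → take SL $22,489. Book value $48,180.
Year 3: DB = ⌊$48,180 × 125%/4⌋ = $15,056; SL = ⌊$44,980/2⌋ = $22,490 → take SL $22,490. Book value $25,690.

$22,490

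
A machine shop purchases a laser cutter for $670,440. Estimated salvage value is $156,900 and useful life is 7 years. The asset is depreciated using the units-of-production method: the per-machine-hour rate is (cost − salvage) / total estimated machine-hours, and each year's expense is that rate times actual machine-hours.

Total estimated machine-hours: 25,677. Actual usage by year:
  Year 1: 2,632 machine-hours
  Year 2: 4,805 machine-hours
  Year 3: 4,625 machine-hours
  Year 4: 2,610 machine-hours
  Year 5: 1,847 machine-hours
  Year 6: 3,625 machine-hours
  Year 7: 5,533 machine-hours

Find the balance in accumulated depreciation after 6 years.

$402,880

Depreciable base = $670,440 − $156,900 = $513,540.
Rate = $513,540 / 25,677 machine-hours = $20 per machine-hour.
Year 1: 2,632 × $20 = $52,640. Book value $617,800.
Year 2: 4,805 × $20 = $96,100. Book value $521,700.
Year 3: 4,625 × $20 = $92,500. Book value $429,200.
Year 4: 2,610 × $20 = $52,200. Book value $377,000.
Year 5: 1,847 × $20 = $36,940. Book value $340,060.
Year 6: 3,625 × $20 = $72,500. Book value $267,560.
Accumulated through year 6 = $670,440 − $267,560 = $402,880.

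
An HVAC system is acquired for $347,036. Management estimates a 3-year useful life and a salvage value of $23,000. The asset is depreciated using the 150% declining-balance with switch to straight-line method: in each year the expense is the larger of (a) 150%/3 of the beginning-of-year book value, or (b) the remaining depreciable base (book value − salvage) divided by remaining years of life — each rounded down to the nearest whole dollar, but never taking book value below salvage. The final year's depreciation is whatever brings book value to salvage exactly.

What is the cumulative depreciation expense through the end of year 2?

$260,277

Depreciable base = $347,036 − $23,000 = $324,036.
Year 1: DB = ⌊$347,036 × 150%/3⌋ = $173,518; SL = ⌊$324,036/3⌋ = $108,012 → take DB $173,518. Book value $173,518.
Year 2: DB = ⌊$173,518 × 150%/3⌋ = $86,759; SL = ⌊$150,518/2⌋ = $75,259 → take DB $86,759. Book value $86,759.
Accumulated through year 2 = $347,036 − $86,759 = $260,277.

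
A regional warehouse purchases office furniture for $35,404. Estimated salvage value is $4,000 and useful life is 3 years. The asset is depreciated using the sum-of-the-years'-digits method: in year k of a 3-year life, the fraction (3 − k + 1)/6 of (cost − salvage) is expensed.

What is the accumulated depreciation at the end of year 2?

Depreciable base = $35,404 − $4,000 = $31,404.
Sum of the years' digits = 3+2+1 = 6.
Year 1: $31,404 × 3/6 = $15,702. Book value $19,702.
Year 2: $31,404 × 2/6 = $10,468. Book value $9,234.
Accumulated through year 2 = $35,404 − $9,234 = $26,170.

$26,170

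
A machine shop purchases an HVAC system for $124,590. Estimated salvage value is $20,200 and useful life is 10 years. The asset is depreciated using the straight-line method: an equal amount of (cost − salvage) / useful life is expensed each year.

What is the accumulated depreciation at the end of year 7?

$73,073

Depreciable base = $124,590 − $20,200 = $104,390.
Annual expense = $104,390 / 10 = $10,439.
End of year 1: book value $114,151.
End of year 2: book value $103,712.
End of year 3: book value $93,273.
End of year 4: book value $82,834.
End of year 5: book value $72,395.
End of year 6: book value $61,956.
End of year 7: book value $51,517.
Accumulated through year 7 = $124,590 − $51,517 = $73,073.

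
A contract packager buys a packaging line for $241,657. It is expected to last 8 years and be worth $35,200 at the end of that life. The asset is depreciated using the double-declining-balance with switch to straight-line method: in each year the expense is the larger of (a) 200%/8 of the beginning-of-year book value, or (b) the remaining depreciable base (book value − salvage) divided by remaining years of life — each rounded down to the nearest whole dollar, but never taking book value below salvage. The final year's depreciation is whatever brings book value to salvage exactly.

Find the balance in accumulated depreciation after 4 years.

Depreciable base = $241,657 − $35,200 = $206,457.
Year 1: DB = ⌊$241,657 × 200%/8⌋ = $60,414; SL = ⌊$206,457/8⌋ = $25,807 → take DB $60,414. Book value $181,243.
Year 2: DB = ⌊$181,243 × 200%/8⌋ = $45,310; SL = ⌊$146,043/7⌋ = $20,863 → take DB $45,310. Book value $135,933.
Year 3: DB = ⌊$135,933 × 200%/8⌋ = $33,983; SL = ⌊$100,733/6⌋ = $16,788 → take DB $33,983. Book value $101,950.
Year 4: DB = ⌊$101,950 × 200%/8⌋ = $25,487; SL = ⌊$66,750/5⌋ = $13,350 → take DB $25,487. Book value $76,463.
Accumulated through year 4 = $241,657 − $76,463 = $165,194.

$165,194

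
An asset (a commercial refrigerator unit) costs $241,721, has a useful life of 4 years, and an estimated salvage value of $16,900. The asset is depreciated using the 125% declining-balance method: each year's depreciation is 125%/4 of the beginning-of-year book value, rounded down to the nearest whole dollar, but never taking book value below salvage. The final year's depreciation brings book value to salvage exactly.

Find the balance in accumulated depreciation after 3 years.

Depreciable base = $241,721 − $16,900 = $224,821.
Year 1: ⌊$241,721 × 125%/4⌋ = $75,537. Book value $166,184.
Year 2: ⌊$166,184 × 125%/4⌋ = $51,932. Book value $114,252.
Year 3: ⌊$114,252 × 125%/4⌋ = $35,703. Book value $78,549.
Accumulated through year 3 = $241,721 − $78,549 = $163,172.

$163,172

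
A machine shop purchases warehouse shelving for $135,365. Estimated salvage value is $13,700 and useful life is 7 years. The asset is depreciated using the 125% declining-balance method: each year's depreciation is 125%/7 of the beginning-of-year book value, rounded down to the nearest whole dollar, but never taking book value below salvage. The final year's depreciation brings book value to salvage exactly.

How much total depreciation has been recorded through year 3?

Depreciable base = $135,365 − $13,700 = $121,665.
Year 1: ⌊$135,365 × 125%/7⌋ = $24,172. Book value $111,193.
Year 2: ⌊$111,193 × 125%/7⌋ = $19,855. Book value $91,338.
Year 3: ⌊$91,338 × 125%/7⌋ = $16,310. Book value $75,028.
Accumulated through year 3 = $135,365 − $75,028 = $60,337.

$60,337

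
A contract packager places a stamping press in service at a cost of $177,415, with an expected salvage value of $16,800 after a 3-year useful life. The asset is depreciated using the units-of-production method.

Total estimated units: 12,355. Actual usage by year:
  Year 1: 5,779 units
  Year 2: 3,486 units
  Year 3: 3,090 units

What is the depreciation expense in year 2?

$45,318

Depreciable base = $177,415 − $16,800 = $160,615.
Rate = $160,615 / 12,355 units = $13 per unit.
Year 1: 5,779 × $13 = $75,127. Book value $102,288.
Year 2: 3,486 × $13 = $45,318. Book value $56,970.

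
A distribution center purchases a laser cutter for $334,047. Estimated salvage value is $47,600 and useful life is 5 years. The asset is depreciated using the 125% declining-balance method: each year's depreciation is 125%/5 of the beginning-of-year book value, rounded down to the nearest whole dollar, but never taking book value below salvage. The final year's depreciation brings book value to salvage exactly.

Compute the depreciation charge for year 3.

Depreciable base = $334,047 − $47,600 = $286,447.
Year 1: ⌊$334,047 × 125%/5⌋ = $83,511. Book value $250,536.
Year 2: ⌊$250,536 × 125%/5⌋ = $62,634. Book value $187,902.
Year 3: ⌊$187,902 × 125%/5⌋ = $46,975. Book value $140,927.

$46,975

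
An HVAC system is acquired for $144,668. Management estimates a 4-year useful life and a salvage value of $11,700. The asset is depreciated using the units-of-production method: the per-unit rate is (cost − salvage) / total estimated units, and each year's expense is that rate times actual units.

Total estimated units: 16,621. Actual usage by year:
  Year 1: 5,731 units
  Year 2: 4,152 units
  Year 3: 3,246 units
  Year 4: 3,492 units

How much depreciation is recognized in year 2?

Depreciable base = $144,668 − $11,700 = $132,968.
Rate = $132,968 / 16,621 units = $8 per unit.
Year 1: 5,731 × $8 = $45,848. Book value $98,820.
Year 2: 4,152 × $8 = $33,216. Book value $65,604.

$33,216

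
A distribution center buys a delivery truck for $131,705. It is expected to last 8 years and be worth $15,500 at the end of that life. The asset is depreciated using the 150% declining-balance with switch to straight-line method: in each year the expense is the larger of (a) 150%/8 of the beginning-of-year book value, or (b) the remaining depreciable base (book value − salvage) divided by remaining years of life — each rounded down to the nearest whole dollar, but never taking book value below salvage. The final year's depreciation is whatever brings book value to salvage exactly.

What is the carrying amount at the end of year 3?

$70,645

Depreciable base = $131,705 − $15,500 = $116,205.
Year 1: DB = ⌊$131,705 × 150%/8⌋ = $24,694; SL = ⌊$116,205/8⌋ = $14,525 → take DB $24,694. Book value $107,011.
Year 2: DB = ⌊$107,011 × 150%/8⌋ = $20,064; SL = ⌊$91,511/7⌋ = $13,073 → take DB $20,064. Book value $86,947.
Year 3: DB = ⌊$86,947 × 150%/8⌋ = $16,302; SL = ⌊$71,447/6⌋ = $11,907 → take DB $16,302. Book value $70,645.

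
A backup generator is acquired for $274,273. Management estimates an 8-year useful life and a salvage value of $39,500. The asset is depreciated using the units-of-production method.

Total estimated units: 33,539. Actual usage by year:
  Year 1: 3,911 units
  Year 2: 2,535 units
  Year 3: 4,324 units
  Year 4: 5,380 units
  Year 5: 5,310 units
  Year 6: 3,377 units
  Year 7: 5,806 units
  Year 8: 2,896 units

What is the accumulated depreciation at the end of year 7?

Depreciable base = $274,273 − $39,500 = $234,773.
Rate = $234,773 / 33,539 units = $7 per unit.
Year 1: 3,911 × $7 = $27,377. Book value $246,896.
Year 2: 2,535 × $7 = $17,745. Book value $229,151.
Year 3: 4,324 × $7 = $30,268. Book value $198,883.
Year 4: 5,380 × $7 = $37,660. Book value $161,223.
Year 5: 5,310 × $7 = $37,170. Book value $124,053.
Year 6: 3,377 × $7 = $23,639. Book value $100,414.
Year 7: 5,806 × $7 = $40,642. Book value $59,772.
Accumulated through year 7 = $274,273 − $59,772 = $214,501.

$214,501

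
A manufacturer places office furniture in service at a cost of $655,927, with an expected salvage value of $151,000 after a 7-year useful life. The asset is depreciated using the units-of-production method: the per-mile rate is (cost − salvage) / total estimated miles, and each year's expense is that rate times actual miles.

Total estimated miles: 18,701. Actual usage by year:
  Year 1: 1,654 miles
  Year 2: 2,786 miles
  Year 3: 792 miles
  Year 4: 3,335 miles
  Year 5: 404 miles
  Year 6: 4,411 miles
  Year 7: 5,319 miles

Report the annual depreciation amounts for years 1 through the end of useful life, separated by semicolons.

$44,658; $75,222; $21,384; $90,045; $10,908; $119,097; $143,613

Depreciable base = $655,927 − $151,000 = $504,927.
Rate = $504,927 / 18,701 miles = $27 per mile.
Year 1: 1,654 × $27 = $44,658. Book value $611,269.
Year 2: 2,786 × $27 = $75,222. Book value $536,047.
Year 3: 792 × $27 = $21,384. Book value $514,663.
Year 4: 3,335 × $27 = $90,045. Book value $424,618.
Year 5: 404 × $27 = $10,908. Book value $413,710.
Year 6: 4,411 × $27 = $119,097. Book value $294,613.
Year 7: 5,319 × $27 = $143,613. Book value $151,000.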